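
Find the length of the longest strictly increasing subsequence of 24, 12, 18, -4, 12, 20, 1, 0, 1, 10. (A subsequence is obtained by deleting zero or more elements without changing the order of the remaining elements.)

Scanning left to right, the best length ending at each element is: 24→1, 12→1, 18→2, -4→1, 12→2, 20→3, 1→2, 0→2, 1→3, 10→4.
So the longest increasing subsequence has length 4, e.g. -4, 0, 1, 10.

4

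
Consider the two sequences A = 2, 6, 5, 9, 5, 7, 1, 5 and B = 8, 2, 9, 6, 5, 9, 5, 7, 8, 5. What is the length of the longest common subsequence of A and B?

7

Backtracking the LCS table gives one alignment: 2 (A1,B2) → 6 (A2,B4) → 5 (A3,B5) → 9 (A4,B6) → 5 (A5,B7) → 7 (A6,B8) → 5 (A8,B10).
So the longest common subsequence has length 7.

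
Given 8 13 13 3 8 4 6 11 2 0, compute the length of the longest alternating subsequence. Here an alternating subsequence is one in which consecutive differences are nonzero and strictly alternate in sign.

7

Track the best alternating length ending on an up-step vs a down-step at each position: up/down = 1/1, 2/1, 2/1, 1/3, 4/3, 4/5, 6/5, 6/3, 1/7, 1/7.
The maximum over both is 7; one such subsequence is 8, 13, 3, 8, 4, 6, 2.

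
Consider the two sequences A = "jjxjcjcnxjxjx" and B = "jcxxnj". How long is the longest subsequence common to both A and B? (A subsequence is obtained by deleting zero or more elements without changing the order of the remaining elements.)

A longest common subsequence is jcxxj (length 5); the LCS DP confirms no longer common subsequence exists.

5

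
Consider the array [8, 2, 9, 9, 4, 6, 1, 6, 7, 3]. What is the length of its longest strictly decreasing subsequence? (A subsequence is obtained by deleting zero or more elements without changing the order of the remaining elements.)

Scanning left to right, the best length ending at each element is: 8→1, 2→2, 9→1, 9→1, 4→2, 6→2, 1→3, 6→2, 7→2, 3→3.
So the longest decreasing subsequence has length 3, e.g. 8, 2, 1.

3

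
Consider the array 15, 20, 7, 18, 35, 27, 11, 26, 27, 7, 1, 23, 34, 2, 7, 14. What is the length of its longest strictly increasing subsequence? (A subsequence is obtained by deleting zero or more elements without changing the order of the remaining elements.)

5

Let dp[i] be the longest increasing subsequence ending at position i. Then dp = [1, 2, 1, 2, 3, 3, 2, 3, 4, 1, 1, 3, 5, 2, 3, 4].
The maximum is 5; one witness is 15, 20, 26, 27, 34 at positions 1,2,8,9,13.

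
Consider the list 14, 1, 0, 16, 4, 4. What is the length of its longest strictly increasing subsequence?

Let dp[i] be the longest increasing subsequence ending at position i. Then dp = [1, 1, 1, 2, 2, 2].
The maximum is 2; one witness is 14, 16 at positions 1,4.

2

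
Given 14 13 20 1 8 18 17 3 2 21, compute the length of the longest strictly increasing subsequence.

4

One longest increasing subsequence is 1, 8, 18, 21 (positions 4,5,6,10), of length 4; no longer one exists.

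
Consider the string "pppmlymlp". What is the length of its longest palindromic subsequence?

5

Using dp[i][j] = 2 + dp[i+1][j−1] if the ends match, else max(dp[i+1][j], dp[i][j−1]):
dp[1][9] = 5. A witness is plmlp at positions 1,5,7,8,9.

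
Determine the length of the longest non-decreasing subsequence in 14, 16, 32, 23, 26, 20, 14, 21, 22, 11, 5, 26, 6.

6

Let dp[i] be the longest non-decreasing subsequence ending at position i. Then dp = [1, 2, 3, 3, 4, 3, 2, 4, 5, 1, 1, 6, 2].
The maximum is 6; one witness is 14, 16, 20, 21, 22, 26 at positions 1,2,6,8,9,12.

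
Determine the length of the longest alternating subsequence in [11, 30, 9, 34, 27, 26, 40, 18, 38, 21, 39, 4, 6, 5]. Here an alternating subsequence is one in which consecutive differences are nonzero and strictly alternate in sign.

13

Track the best alternating length ending on an up-step vs a down-step at each position: up/down = 1/1, 2/1, 1/3, 4/1, 4/5, 4/5, 6/1, 4/7, 8/7, 8/9, 10/7, 1/11, 12/11, 12/13.
The maximum over both is 13; one such subsequence is 11, 30, 9, 34, 27, 40, 18, 38, 21, 39, 4, 6, 5.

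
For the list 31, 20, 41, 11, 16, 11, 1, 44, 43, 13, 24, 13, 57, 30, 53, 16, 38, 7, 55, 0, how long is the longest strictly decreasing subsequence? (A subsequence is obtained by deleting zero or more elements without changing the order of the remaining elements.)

6

Scanning left to right, the best length ending at each element is: 31→1, 20→2, 41→1, 11→3, 16→3, 11→4, 1→5, 44→1, 43→2, 13→4, 24→3, 13→4, 57→1, 30→3, 53→2, 16→4, 38→3, 7→5, 55→2, 0→6.
So the longest decreasing subsequence has length 6, e.g. 31, 20, 16, 11, 1, 0.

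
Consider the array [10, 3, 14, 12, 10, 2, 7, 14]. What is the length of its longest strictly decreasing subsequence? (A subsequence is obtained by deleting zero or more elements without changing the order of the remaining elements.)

Scanning left to right, the best length ending at each element is: 10→1, 3→2, 14→1, 12→2, 10→3, 2→4, 7→4, 14→1.
So the longest decreasing subsequence has length 4, e.g. 14, 12, 10, 2.

4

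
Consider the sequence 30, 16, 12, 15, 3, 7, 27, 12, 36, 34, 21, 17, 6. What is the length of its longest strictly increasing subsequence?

Let dp[i] be the longest increasing subsequence ending at position i. Then dp = [1, 1, 1, 2, 1, 2, 3, 3, 4, 4, 4, 4, 2].
The maximum is 4; one witness is 12, 15, 27, 36 at positions 3,4,7,9.

4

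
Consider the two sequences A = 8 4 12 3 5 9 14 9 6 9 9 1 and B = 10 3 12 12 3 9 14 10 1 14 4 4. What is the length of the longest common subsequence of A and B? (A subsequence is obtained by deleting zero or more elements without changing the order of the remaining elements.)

5

A longest common subsequence is 12, 3, 9, 14, 1 (length 5); the LCS DP confirms no longer common subsequence exists.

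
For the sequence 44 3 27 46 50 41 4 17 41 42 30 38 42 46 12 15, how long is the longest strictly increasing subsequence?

7

Scanning left to right, the best length ending at each element is: 44→1, 3→1, 27→2, 46→3, 50→4, 41→3, 4→2, 17→3, 41→4, 42→5, 30→4, 38→5, 42→6, 46→7, 12→3, 15→4.
So the longest increasing subsequence has length 7, e.g. 3, 4, 17, 30, 38, 42, 46.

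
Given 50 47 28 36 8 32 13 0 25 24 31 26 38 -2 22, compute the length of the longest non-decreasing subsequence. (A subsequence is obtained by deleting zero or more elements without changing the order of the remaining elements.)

5

Scanning left to right, the best length ending at each element is: 50→1, 47→1, 28→1, 36→2, 8→1, 32→2, 13→2, 0→1, 25→3, 24→3, 31→4, 26→4, 38→5, -2→1, 22→3.
So the longest non-decreasing subsequence has length 5, e.g. 8, 13, 25, 31, 38.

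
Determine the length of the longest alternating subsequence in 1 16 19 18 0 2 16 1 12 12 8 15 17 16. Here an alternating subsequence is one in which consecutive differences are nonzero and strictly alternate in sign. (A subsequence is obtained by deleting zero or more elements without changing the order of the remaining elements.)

9

Track the best alternating length ending on an up-step vs a down-step at each position: up/down = 1/1, 2/1, 2/1, 2/3, 1/3, 4/3, 4/3, 4/5, 6/5, 6/5, 6/7, 8/5, 8/3, 8/9.
The maximum over both is 9; one such subsequence is 1, 16, 0, 2, 1, 12, 8, 17, 16.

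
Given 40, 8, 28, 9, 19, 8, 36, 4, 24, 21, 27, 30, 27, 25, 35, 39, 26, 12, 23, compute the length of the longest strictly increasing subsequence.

8

Let dp[i] be the longest increasing subsequence ending at position i. Then dp = [1, 1, 2, 2, 3, 1, 4, 1, 4, 4, 5, 6, 5, 5, 7, 8, 6, 3, 5].
The maximum is 8; one witness is 8, 9, 19, 24, 27, 30, 35, 39 at positions 2,4,5,9,11,12,15,16.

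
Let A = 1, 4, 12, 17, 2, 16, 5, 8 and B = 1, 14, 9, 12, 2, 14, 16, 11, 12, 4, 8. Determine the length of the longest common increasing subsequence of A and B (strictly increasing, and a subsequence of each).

A longest common strictly increasing subsequence is 1, 12, 16 (length 3); it appears in order in both A and B, and no longer such subsequence exists.

3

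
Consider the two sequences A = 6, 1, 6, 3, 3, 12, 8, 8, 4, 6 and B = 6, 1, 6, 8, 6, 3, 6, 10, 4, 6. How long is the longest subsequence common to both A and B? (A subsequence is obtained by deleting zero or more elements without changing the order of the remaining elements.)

A longest common subsequence is 6, 1, 6, 3, 4, 6 (length 6); the LCS DP confirms no longer common subsequence exists.

6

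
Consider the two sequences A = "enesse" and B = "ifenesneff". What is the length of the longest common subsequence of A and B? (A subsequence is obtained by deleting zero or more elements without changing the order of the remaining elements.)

Backtracking the LCS table gives one alignment: e (A1,B3) → n (A2,B4) → e (A3,B5) → s (A4,B6) → e (A6,B8).
So the longest common subsequence has length 5.

5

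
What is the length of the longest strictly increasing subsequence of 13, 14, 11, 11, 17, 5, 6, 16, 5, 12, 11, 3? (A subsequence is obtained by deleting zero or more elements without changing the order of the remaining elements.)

Scanning left to right, the best length ending at each element is: 13→1, 14→2, 11→1, 11→1, 17→3, 5→1, 6→2, 16→3, 5→1, 12→3, 11→3, 3→1.
So the longest increasing subsequence has length 3, e.g. 13, 14, 17.

3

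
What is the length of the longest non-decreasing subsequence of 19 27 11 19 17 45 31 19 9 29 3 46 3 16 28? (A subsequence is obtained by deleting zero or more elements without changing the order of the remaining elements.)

One longest non-decreasing subsequence is 19, 19, 19, 29, 46 (positions 1,4,8,10,12), of length 5; no longer one exists.

5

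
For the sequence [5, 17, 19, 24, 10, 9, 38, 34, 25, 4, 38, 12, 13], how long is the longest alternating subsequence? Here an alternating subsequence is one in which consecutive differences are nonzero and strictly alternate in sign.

Track the best alternating length ending on an up-step vs a down-step at each position: up/down = 1/1, 2/1, 2/1, 2/1, 2/3, 2/3, 4/1, 4/5, 4/5, 1/5, 6/1, 6/7, 8/7.
The maximum over both is 8; one such subsequence is 5, 17, 10, 38, 34, 38, 12, 13.

8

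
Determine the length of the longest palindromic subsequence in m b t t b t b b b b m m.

Using dp[i][j] = 2 + dp[i+1][j−1] if the ends match, else max(dp[i+1][j], dp[i][j−1]):
dp[1][12] = 8. A witness is mbbbbbbm at positions 1,2,5,7,8,9,10,12.

8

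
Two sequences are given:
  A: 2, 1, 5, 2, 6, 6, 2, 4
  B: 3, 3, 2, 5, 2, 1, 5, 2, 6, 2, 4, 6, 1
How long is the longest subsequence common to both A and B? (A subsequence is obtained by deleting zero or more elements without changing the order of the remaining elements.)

A longest common subsequence is 2, 1, 5, 2, 6, 2, 4 (length 7); the LCS DP confirms no longer common subsequence exists.

7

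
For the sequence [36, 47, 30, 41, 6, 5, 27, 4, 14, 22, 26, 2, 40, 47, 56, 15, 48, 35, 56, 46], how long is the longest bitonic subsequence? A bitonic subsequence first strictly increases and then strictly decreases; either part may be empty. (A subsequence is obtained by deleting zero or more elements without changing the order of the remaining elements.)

9

Let inc[i] be the LIS ending at i and dec[i] the longest strictly decreasing subsequence starting at i. inc = [1, 2, 1, 2, 1, 1, 2, 1, 2, 3, 4, 1, 5, 6, 7, 3, 7, 5, 8, 6], dec = [6, 6, 5, 5, 4, 3, 3, 2, 2, 2, 2, 1, 2, 2, 3, 1, 2, 1, 2, 1].
max_i inc[i]+dec[i]−1 = 9, with one witness 6, 14, 22, 26, 40, 47, 56, 48, 46.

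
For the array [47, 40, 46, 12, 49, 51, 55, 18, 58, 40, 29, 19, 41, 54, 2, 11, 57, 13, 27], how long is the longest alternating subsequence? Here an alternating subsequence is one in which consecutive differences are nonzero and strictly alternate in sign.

A longest alternating subsequence is 47, 40, 46, 12, 49, 18, 58, 40, 41, 2, 57, 13, 27 (positions 1,2,3,4,5,8,9,10,13,15,17,18,19); its 12 consecutive differences strictly alternate in sign, and length 13 is optimal.

13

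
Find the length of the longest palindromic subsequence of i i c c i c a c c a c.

One longest palindromic subsequence is cccaccc (positions 3,4,6,7,8,9,11); it reads the same forward and backward, and the interval DP gives dp[1][11] = 7.

7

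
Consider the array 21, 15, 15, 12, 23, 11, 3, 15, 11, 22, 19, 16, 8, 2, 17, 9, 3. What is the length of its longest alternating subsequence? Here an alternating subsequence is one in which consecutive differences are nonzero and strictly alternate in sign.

Track the best alternating length ending on an up-step vs a down-step at each position: up/down = 1/1, 1/2, 1/2, 1/2, 3/1, 1/4, 1/4, 5/4, 5/6, 7/4, 7/8, 7/8, 5/8, 1/8, 9/8, 9/10, 9/10.
The maximum over both is 10; one such subsequence is 21, 15, 23, 11, 15, 11, 22, 16, 17, 9.

10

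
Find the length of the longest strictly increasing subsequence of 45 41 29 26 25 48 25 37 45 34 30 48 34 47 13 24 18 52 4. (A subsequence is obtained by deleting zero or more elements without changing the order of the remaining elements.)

Let dp[i] be the longest increasing subsequence ending at position i. Then dp = [1, 1, 1, 1, 1, 2, 1, 2, 3, 2, 2, 4, 3, 4, 1, 2, 2, 5, 1].
The maximum is 5; one witness is 29, 37, 45, 48, 52 at positions 3,8,9,12,18.

5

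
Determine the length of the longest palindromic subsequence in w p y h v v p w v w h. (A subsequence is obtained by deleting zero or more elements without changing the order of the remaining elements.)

6

One longest palindromic subsequence is wpvvpw (positions 1,2,5,6,7,10); it reads the same forward and backward, and the interval DP gives dp[1][11] = 6.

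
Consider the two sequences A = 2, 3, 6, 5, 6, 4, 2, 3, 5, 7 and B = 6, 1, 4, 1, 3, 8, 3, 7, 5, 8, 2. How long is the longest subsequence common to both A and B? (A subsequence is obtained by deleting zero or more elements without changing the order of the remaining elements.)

4

A longest common subsequence is 6, 4, 3, 5 (length 4); the LCS DP confirms no longer common subsequence exists.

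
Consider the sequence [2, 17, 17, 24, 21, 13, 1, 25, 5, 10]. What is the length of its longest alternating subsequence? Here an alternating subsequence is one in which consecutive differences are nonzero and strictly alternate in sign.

Track the best alternating length ending on an up-step vs a down-step at each position: up/down = 1/1, 2/1, 2/1, 2/1, 2/3, 2/3, 1/3, 4/1, 4/5, 6/5.
The maximum over both is 6; one such subsequence is 2, 24, 21, 25, 5, 10.

6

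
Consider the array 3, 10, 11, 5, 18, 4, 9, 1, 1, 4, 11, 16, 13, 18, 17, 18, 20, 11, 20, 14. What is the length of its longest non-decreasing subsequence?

One longest non-decreasing subsequence is 3, 10, 11, 11, 16, 18, 18, 20, 20 (positions 1,2,3,11,12,14,16,17,19), of length 9; no longer one exists.

9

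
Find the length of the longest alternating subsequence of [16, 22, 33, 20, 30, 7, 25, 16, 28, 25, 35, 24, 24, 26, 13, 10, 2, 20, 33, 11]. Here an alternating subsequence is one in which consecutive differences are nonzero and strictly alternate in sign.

A longest alternating subsequence is 16, 22, 20, 30, 7, 25, 16, 28, 25, 35, 24, 26, 13, 20, 11 (positions 1,2,4,5,6,7,8,9,10,11,12,14,15,18,20); its 14 consecutive differences strictly alternate in sign, and length 15 is optimal.

15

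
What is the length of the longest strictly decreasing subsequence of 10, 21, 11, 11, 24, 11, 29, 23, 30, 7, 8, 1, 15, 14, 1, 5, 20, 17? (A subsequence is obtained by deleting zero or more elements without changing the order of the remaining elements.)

5

Scanning left to right, the best length ending at each element is: 10→1, 21→1, 11→2, 11→2, 24→1, 11→2, 29→1, 23→2, 30→1, 7→3, 8→3, 1→4, 15→3, 14→4, 1→5, 5→5, 20→3, 17→4.
So the longest decreasing subsequence has length 5, e.g. 24, 23, 15, 14, 1.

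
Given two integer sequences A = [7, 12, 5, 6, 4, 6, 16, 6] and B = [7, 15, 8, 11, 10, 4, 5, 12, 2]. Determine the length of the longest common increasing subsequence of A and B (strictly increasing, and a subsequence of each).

2

For each value that appears in both, track the longest common increasing run ending there.
The best achievable length is 2; one witness is 7, 12 (A-positions 1,2, B-positions 1,8).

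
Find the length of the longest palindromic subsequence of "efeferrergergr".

Using dp[i][j] = 2 + dp[i+1][j−1] if the ends match, else max(dp[i+1][j], dp[i][j−1]):
dp[1][14] = 7. A witness is rregerr at positions 6,7,8,10,11,12,14.

7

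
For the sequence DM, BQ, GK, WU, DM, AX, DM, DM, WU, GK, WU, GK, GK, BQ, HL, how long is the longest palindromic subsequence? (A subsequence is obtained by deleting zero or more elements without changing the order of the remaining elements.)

9

Using dp[i][j] = 2 + dp[i+1][j−1] if the ends match, else max(dp[i+1][j], dp[i][j−1]):
dp[1][15] = 9. A witness is BQ GK WU DM DM DM WU GK BQ at positions 2,3,4,5,7,8,11,13,14.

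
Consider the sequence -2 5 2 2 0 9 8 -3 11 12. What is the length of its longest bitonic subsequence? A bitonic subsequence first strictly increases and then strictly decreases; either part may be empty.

5

Let inc[i] be the LIS ending at i and dec[i] the longest strictly decreasing subsequence starting at i. inc = [1, 2, 2, 2, 2, 3, 3, 1, 4, 5], dec = [2, 4, 3, 3, 2, 3, 2, 1, 1, 1].
max_i inc[i]+dec[i]−1 = 5, with one witness -2, 5, 2, 0, -3.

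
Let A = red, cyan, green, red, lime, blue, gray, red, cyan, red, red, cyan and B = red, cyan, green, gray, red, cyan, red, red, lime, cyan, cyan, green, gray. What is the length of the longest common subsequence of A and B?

Backtracking the LCS table gives one alignment: red (A1,B1) → cyan (A2,B2) → green (A3,B3) → gray (A7,B4) → red (A8,B5) → cyan (A9,B6) → red (A10,B7) → red (A11,B8) → cyan (A12,B11).
So the longest common subsequence has length 9.

9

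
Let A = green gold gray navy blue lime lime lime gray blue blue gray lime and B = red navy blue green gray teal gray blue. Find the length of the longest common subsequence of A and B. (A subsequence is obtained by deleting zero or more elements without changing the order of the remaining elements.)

A longest common subsequence is green, gray, gray, blue (length 4); the LCS DP confirms no longer common subsequence exists.

4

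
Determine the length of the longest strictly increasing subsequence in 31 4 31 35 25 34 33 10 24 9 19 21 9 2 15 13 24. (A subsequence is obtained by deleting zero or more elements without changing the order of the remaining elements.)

Let dp[i] be the longest increasing subsequence ending at position i. Then dp = [1, 1, 2, 3, 2, 3, 3, 2, 3, 2, 3, 4, 2, 1, 3, 3, 5].
The maximum is 5; one witness is 4, 10, 19, 21, 24 at positions 2,8,11,12,17.

5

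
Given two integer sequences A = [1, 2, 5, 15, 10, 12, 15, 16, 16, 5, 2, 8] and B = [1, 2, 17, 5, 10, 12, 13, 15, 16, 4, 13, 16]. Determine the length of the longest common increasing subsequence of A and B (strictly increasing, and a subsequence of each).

7

For each value that appears in both, track the longest common increasing run ending there.
The best achievable length is 7; one witness is 1, 2, 5, 10, 12, 15, 16 (A-positions 1,2,3,5,6,7,8, B-positions 1,2,4,5,6,8,9).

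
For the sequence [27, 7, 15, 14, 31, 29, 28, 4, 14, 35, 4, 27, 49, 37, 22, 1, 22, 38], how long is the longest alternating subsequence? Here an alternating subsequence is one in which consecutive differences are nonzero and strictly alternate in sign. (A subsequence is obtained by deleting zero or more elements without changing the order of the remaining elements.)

Track the best alternating length ending on an up-step vs a down-step at each position: up/down = 1/1, 1/2, 3/2, 3/4, 5/1, 5/6, 5/6, 1/6, 7/6, 7/1, 1/8, 9/8, 9/1, 9/10, 9/10, 1/10, 11/10, 11/10.
The maximum over both is 11; one such subsequence is 27, 7, 15, 14, 31, 4, 14, 4, 27, 1, 22.

11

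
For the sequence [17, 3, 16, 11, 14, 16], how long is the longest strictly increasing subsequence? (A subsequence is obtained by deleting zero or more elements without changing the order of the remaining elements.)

4

Scanning left to right, the best length ending at each element is: 17→1, 3→1, 16→2, 11→2, 14→3, 16→4.
So the longest increasing subsequence has length 4, e.g. 3, 11, 14, 16.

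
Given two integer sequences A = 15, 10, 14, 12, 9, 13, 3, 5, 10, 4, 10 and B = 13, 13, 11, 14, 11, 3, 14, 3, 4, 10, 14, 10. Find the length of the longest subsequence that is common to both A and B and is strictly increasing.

3

A longest common strictly increasing subsequence is 3, 4, 10 (length 3); it appears in order in both A and B, and no longer such subsequence exists.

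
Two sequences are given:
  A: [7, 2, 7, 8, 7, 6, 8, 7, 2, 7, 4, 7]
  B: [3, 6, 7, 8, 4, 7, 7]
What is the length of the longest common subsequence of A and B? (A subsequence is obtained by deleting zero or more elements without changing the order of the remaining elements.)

A longest common subsequence is 7, 8, 7, 7 (length 4); the LCS DP confirms no longer common subsequence exists.

4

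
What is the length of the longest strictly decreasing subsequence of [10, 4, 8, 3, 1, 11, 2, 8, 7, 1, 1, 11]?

Let dp[i] be the longest decreasing subsequence ending at position i. Then dp = [1, 2, 2, 3, 4, 1, 4, 2, 3, 5, 5, 1].
The maximum is 5; one witness is 10, 4, 3, 2, 1 at positions 1,2,4,7,10.

5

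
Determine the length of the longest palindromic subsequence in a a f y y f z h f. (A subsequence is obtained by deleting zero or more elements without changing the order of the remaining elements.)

4

Using dp[i][j] = 2 + dp[i+1][j−1] if the ends match, else max(dp[i+1][j], dp[i][j−1]):
dp[1][9] = 4. A witness is fyyf at positions 3,4,5,9.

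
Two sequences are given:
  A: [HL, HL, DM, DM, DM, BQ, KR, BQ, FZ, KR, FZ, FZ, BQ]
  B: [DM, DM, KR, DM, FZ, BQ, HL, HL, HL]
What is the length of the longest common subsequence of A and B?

Backtracking the LCS table gives one alignment: DM (A3,B1) → DM (A4,B2) → DM (A5,B4) → FZ (A12,B5) → BQ (A13,B6).
So the longest common subsequence has length 5.

5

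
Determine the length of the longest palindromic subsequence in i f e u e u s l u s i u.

Using dp[i][j] = 2 + dp[i+1][j−1] if the ends match, else max(dp[i+1][j], dp[i][j−1]):
dp[1][12] = 5. A witness is ususu at positions 4,7,9,10,12.

5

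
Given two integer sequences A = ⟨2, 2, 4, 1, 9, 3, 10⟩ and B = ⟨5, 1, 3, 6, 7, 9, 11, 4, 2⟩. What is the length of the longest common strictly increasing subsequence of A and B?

2

For each value that appears in both, track the longest common increasing run ending there.
The best achievable length is 2; one witness is 1, 3 (A-positions 4,6, B-positions 2,3).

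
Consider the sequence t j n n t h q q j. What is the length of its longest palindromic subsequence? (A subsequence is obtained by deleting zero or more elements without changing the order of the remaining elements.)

4

Using dp[i][j] = 2 + dp[i+1][j−1] if the ends match, else max(dp[i+1][j], dp[i][j−1]):
dp[1][9] = 4. A witness is jqqj at positions 2,7,8,9.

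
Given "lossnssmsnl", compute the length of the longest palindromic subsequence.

7

One longest palindromic subsequence is lnsmsnl (positions 1,5,6,8,9,10,11); it reads the same forward and backward, and the interval DP gives dp[1][11] = 7.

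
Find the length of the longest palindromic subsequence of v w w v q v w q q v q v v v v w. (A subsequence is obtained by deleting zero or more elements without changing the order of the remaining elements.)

10

One longest palindromic subsequence is wvqvqqvqvw (positions 2,4,5,6,8,9,10,11,15,16); it reads the same forward and backward, and the interval DP gives dp[1][16] = 10.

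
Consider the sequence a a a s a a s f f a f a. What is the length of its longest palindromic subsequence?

Using dp[i][j] = 2 + dp[i+1][j−1] if the ends match, else max(dp[i+1][j], dp[i][j−1]):
dp[1][12] = 8. A witness is aasaasaa at positions 1,3,4,5,6,7,10,12.

8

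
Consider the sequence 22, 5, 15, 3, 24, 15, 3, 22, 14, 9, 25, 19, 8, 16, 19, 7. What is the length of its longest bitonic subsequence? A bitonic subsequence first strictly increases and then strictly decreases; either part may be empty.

One longest bitonic subsequence is 5, 15, 24, 22, 14, 9, 8, 7 (positions 2,3,5,8,9,10,13,16): it rises to 24 then falls. Length 8 is optimal.

8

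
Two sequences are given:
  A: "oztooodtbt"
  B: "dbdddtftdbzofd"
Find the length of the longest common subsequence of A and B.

A longest common subsequence is zod (length 3); the LCS DP confirms no longer common subsequence exists.

3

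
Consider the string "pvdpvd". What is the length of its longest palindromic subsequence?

One longest palindromic subsequence is dvd (positions 3,5,6); it reads the same forward and backward, and the interval DP gives dp[1][6] = 3.

3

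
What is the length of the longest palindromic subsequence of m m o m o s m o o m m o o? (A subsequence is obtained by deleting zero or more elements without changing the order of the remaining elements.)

Using dp[i][j] = 2 + dp[i+1][j−1] if the ends match, else max(dp[i+1][j], dp[i][j−1]):
dp[1][13] = 9. A witness is mmoomoomm at positions 1,2,3,5,7,8,9,10,11.

9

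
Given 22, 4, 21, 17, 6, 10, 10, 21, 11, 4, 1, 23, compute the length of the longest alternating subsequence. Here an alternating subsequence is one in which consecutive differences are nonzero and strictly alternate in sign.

Track the best alternating length ending on an up-step vs a down-step at each position: up/down = 1/1, 1/2, 3/2, 3/4, 3/4, 5/4, 5/4, 5/2, 5/6, 1/6, 1/6, 7/1.
The maximum over both is 7; one such subsequence is 22, 4, 21, 17, 21, 11, 23.

7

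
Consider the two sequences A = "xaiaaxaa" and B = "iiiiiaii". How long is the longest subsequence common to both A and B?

A longest common subsequence is ai (length 2); the LCS DP confirms no longer common subsequence exists.

2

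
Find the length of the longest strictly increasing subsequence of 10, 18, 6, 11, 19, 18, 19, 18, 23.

5

Scanning left to right, the best length ending at each element is: 10→1, 18→2, 6→1, 11→2, 19→3, 18→3, 19→4, 18→3, 23→5.
So the longest increasing subsequence has length 5, e.g. 10, 11, 18, 19, 23.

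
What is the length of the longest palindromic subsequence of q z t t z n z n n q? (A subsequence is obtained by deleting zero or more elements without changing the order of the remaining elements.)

6

One longest palindromic subsequence is qzttzq (positions 1,2,3,4,7,10); it reads the same forward and backward, and the interval DP gives dp[1][10] = 6.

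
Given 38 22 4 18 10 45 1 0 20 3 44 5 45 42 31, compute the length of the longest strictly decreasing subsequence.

6

Scanning left to right, the best length ending at each element is: 38→1, 22→2, 4→3, 18→3, 10→4, 45→1, 1→5, 0→6, 20→3, 3→5, 44→2, 5→5, 45→1, 42→3, 31→4.
So the longest decreasing subsequence has length 6, e.g. 38, 22, 18, 10, 1, 0.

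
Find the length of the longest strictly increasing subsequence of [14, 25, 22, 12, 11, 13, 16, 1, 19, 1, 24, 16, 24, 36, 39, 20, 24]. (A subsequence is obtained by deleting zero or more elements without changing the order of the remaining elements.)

Scanning left to right, the best length ending at each element is: 14→1, 25→2, 22→2, 12→1, 11→1, 13→2, 16→3, 1→1, 19→4, 1→1, 24→5, 16→3, 24→5, 36→6, 39→7, 20→5, 24→6.
So the longest increasing subsequence has length 7, e.g. 12, 13, 16, 19, 24, 36, 39.

7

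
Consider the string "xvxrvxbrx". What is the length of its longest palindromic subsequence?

One longest palindromic subsequence is xrbrx (positions 1,4,7,8,9); it reads the same forward and backward, and the interval DP gives dp[1][9] = 5.

5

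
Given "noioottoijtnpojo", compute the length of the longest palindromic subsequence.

8

Using dp[i][j] = 2 + dp[i+1][j−1] if the ends match, else max(dp[i+1][j], dp[i][j−1]):
dp[1][16] = 8. A witness is ooottooo at positions 2,4,5,6,7,8,14,16.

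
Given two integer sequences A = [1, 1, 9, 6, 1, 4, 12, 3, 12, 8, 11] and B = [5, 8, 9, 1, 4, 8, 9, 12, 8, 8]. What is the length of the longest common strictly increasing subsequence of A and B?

3

For each value that appears in both, track the longest common increasing run ending there.
The best achievable length is 3; one witness is 1, 4, 8 (A-positions 1,6,10, B-positions 4,5,6).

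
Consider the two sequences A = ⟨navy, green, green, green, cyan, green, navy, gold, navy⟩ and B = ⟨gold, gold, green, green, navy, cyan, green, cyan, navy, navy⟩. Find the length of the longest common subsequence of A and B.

A longest common subsequence is green, green, green, cyan, navy, navy (length 6); the LCS DP confirms no longer common subsequence exists.

6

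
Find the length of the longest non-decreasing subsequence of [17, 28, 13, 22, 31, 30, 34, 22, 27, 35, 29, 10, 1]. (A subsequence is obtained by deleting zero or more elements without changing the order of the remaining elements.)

One longest non-decreasing subsequence is 17, 28, 31, 34, 35 (positions 1,2,5,7,10), of length 5; no longer one exists.

5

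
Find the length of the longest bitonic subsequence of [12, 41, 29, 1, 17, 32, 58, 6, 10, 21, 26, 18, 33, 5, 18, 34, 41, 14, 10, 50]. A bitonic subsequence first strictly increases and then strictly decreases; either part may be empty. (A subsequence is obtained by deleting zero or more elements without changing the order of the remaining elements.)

One longest bitonic subsequence is 1, 6, 10, 21, 26, 33, 34, 41, 14, 10 (positions 4,8,9,10,11,13,16,17,18,19): it rises to 41 then falls. Length 10 is optimal.

10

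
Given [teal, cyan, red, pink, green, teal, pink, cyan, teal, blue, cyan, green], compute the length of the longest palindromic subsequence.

One longest palindromic subsequence is teal cyan pink teal pink cyan teal (positions 1,2,4,6,7,8,9); it reads the same forward and backward, and the interval DP gives dp[1][12] = 7.

7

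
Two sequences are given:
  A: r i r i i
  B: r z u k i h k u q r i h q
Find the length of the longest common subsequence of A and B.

Backtracking the LCS table gives one alignment: r (A1,B1) → i (A2,B5) → r (A3,B10) → i (A4,B11).
So the longest common subsequence has length 4.

4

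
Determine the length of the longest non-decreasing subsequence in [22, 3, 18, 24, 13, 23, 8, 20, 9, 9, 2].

4

Scanning left to right, the best length ending at each element is: 22→1, 3→1, 18→2, 24→3, 13→2, 23→3, 8→2, 20→3, 9→3, 9→4, 2→1.
So the longest non-decreasing subsequence has length 4, e.g. 3, 8, 9, 9.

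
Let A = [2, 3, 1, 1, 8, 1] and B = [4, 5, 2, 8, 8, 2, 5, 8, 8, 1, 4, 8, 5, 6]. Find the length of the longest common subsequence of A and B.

Backtracking the LCS table gives one alignment: 2 (A1,B6) → 1 (A3,B10) → 8 (A5,B12).
So the longest common subsequence has length 3.

3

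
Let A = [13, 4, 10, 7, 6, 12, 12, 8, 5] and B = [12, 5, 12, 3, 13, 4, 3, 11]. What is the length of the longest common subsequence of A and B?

2

Backtracking the LCS table gives one alignment: 13 (A1,B5) → 4 (A2,B6).
So the longest common subsequence has length 2.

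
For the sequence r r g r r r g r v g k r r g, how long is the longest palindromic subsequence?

10

One longest palindromic subsequence is rrgrrrrgrr (positions 1,2,3,4,5,6,8,10,12,13); it reads the same forward and backward, and the interval DP gives dp[1][14] = 10.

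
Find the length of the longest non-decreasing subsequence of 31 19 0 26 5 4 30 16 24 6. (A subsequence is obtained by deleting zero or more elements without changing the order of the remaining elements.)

Let dp[i] be the longest non-decreasing subsequence ending at position i. Then dp = [1, 1, 1, 2, 2, 2, 3, 3, 4, 3].
The maximum is 4; one witness is 0, 5, 16, 24 at positions 3,5,8,9.

4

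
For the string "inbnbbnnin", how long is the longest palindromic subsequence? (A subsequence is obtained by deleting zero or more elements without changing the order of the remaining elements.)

Using dp[i][j] = 2 + dp[i+1][j−1] if the ends match, else max(dp[i+1][j], dp[i][j−1]):
dp[1][10] = 8. A witness is innbbnni at positions 1,2,4,5,6,7,8,9.

8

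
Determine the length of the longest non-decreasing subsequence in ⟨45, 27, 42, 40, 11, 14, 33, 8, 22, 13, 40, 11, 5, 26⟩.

Scanning left to right, the best length ending at each element is: 45→1, 27→1, 42→2, 40→2, 11→1, 14→2, 33→3, 8→1, 22→3, 13→2, 40→4, 11→2, 5→1, 26→4.
So the longest non-decreasing subsequence has length 4, e.g. 11, 14, 33, 40.

4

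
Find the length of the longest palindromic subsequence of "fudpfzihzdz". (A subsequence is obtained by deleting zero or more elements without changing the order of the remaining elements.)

5

One longest palindromic subsequence is dzhzd (positions 3,6,8,9,10); it reads the same forward and backward, and the interval DP gives dp[1][11] = 5.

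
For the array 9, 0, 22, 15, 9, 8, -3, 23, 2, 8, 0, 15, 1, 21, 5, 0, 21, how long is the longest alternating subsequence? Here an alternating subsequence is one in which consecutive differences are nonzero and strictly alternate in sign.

Track the best alternating length ending on an up-step vs a down-step at each position: up/down = 1/1, 1/2, 3/1, 3/4, 3/4, 3/4, 1/4, 5/1, 5/6, 7/6, 5/8, 9/6, 9/10, 11/6, 11/12, 5/12, 13/6.
The maximum over both is 13; one such subsequence is 9, 0, 22, 15, 23, 2, 8, 0, 15, 1, 21, 5, 21.

13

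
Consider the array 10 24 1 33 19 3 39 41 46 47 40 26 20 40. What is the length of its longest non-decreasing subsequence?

7

Let dp[i] be the longest non-decreasing subsequence ending at position i. Then dp = [1, 2, 1, 3, 2, 2, 4, 5, 6, 7, 5, 3, 3, 6].
The maximum is 7; one witness is 10, 24, 33, 39, 41, 46, 47 at positions 1,2,4,7,8,9,10.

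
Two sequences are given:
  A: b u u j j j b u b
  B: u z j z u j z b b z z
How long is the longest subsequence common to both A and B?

Backtracking the LCS table gives one alignment: u (A2,B1) → u (A3,B5) → j (A4,B6) → b (A7,B8) → b (A9,B9).
So the longest common subsequence has length 5.

5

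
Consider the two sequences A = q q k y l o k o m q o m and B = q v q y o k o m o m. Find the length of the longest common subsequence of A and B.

Backtracking the LCS table gives one alignment: q (A1,B1) → q (A2,B3) → y (A4,B4) → o (A6,B5) → k (A7,B6) → o (A8,B7) → m (A9,B8) → o (A11,B9) → m (A12,B10).
So the longest common subsequence has length 9.

9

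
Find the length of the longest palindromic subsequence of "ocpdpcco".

One longest palindromic subsequence is ocpdpco (positions 1,2,3,4,5,7,8); it reads the same forward and backward, and the interval DP gives dp[1][8] = 7.

7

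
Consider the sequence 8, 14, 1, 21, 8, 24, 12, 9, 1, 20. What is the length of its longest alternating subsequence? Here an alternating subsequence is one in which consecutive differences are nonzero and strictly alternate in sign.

8

A longest alternating subsequence is 8, 14, 1, 21, 8, 24, 12, 20 (positions 1,2,3,4,5,6,7,10); its 7 consecutive differences strictly alternate in sign, and length 8 is optimal.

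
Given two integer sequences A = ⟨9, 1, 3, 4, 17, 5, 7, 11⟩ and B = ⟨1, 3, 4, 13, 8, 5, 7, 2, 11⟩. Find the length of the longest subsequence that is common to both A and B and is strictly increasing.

For each value that appears in both, track the longest common increasing run ending there.
The best achievable length is 6; one witness is 1, 3, 4, 5, 7, 11 (A-positions 2,3,4,6,7,8, B-positions 1,2,3,6,7,9).

6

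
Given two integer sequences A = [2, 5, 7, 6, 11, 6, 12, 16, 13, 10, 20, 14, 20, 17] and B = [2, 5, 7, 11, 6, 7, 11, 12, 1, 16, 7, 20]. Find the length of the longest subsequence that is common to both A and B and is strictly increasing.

7

For each value that appears in both, track the longest common increasing run ending there.
The best achievable length is 7; one witness is 2, 5, 7, 11, 12, 16, 20 (A-positions 1,2,3,5,7,8,11, B-positions 1,2,3,4,8,10,12).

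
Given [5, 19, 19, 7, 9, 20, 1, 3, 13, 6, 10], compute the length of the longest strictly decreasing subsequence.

Let dp[i] be the longest decreasing subsequence ending at position i. Then dp = [1, 1, 1, 2, 2, 1, 3, 3, 2, 3, 3].
The maximum is 3; one witness is 19, 7, 1 at positions 2,4,7.

3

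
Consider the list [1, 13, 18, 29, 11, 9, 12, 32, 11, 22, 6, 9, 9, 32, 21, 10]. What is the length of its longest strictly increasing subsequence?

One longest increasing subsequence is 1, 13, 18, 29, 32 (positions 1,2,3,4,8), of length 5; no longer one exists.

5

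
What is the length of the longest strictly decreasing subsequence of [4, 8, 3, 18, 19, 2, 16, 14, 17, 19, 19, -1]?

Scanning left to right, the best length ending at each element is: 4→1, 8→1, 3→2, 18→1, 19→1, 2→3, 16→2, 14→3, 17→2, 19→1, 19→1, -1→4.
So the longest decreasing subsequence has length 4, e.g. 4, 3, 2, -1.

4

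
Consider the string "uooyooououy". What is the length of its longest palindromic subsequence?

Using dp[i][j] = 2 + dp[i+1][j−1] if the ends match, else max(dp[i+1][j], dp[i][j−1]):
dp[1][11] = 8. A witness is uoooooou at positions 1,2,3,5,6,7,9,10.

8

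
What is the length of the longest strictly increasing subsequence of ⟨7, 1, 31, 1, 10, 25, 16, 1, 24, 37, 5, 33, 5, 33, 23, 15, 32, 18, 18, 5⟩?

One longest increasing subsequence is 7, 10, 16, 24, 37 (positions 1,5,7,9,10), of length 5; no longer one exists.

5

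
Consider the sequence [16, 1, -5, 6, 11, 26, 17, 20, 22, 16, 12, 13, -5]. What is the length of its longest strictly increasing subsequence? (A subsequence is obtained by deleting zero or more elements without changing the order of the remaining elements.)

Scanning left to right, the best length ending at each element is: 16→1, 1→1, -5→1, 6→2, 11→3, 26→4, 17→4, 20→5, 22→6, 16→4, 12→4, 13→5, -5→1.
So the longest increasing subsequence has length 6, e.g. 1, 6, 11, 17, 20, 22.

6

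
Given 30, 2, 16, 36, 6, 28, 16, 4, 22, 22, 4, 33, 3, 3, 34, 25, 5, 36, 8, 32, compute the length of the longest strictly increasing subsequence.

Let dp[i] be the longest increasing subsequence ending at position i. Then dp = [1, 1, 2, 3, 2, 3, 3, 2, 4, 4, 2, 5, 2, 2, 6, 5, 3, 7, 4, 6].
The maximum is 7; one witness is 2, 6, 16, 22, 33, 34, 36 at positions 2,5,7,9,12,15,18.

7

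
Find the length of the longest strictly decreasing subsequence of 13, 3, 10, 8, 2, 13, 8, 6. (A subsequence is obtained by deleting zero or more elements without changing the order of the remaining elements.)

Scanning left to right, the best length ending at each element is: 13→1, 3→2, 10→2, 8→3, 2→4, 13→1, 8→3, 6→4.
So the longest decreasing subsequence has length 4, e.g. 13, 10, 8, 2.

4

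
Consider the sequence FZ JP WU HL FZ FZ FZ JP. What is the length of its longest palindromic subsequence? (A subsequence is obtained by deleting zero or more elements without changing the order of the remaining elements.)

Using dp[i][j] = 2 + dp[i+1][j−1] if the ends match, else max(dp[i+1][j], dp[i][j−1]):
dp[1][8] = 5. A witness is JP FZ FZ FZ JP at positions 2,5,6,7,8.

5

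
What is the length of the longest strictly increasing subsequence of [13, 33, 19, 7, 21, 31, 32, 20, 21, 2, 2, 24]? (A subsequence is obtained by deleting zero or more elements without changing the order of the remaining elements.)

5

Scanning left to right, the best length ending at each element is: 13→1, 33→2, 19→2, 7→1, 21→3, 31→4, 32→5, 20→3, 21→4, 2→1, 2→1, 24→5.
So the longest increasing subsequence has length 5, e.g. 13, 19, 21, 31, 32.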